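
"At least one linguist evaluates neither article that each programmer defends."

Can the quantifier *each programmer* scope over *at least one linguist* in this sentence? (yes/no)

No

*each programmer* occurs within the relative clause *that each programmer defends* modifying *neither article*.
Relative clauses block scope extraction: QR cannot target a position outside the modified NP.
The inverse ordering *each programmer* > *at least one linguist* is therefore underivable.
(Only the surface reading survives: one fixed linguist with respect to all the relevant programmers.)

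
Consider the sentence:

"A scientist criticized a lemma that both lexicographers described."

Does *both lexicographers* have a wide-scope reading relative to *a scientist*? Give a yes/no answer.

No

The DP *both lexicographers* is contained in the relative clause *that both lexicographers described* modifying *a lemma*.
Relative clauses block scope extraction: QR cannot target a position outside the modified NP.
Hence only narrow scope for *both lexicographers* (under *a scientist*) survives.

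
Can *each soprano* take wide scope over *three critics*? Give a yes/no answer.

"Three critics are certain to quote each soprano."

Yes

*each soprano* is inside a raising infinitive, which is transparent to QR (no CP barrier), so it behaves as a matrix argument.
Nothing blocks QR of the lower DP to a position above the higher one, so inverse scope is available.
The sentence is scopally ambiguous between *three critics* > *each soprano* and *each soprano* > *three critics*.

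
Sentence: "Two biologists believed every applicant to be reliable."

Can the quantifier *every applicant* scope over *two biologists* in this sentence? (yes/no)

Yes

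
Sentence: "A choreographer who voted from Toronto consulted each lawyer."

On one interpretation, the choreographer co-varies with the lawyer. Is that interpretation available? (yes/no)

The paraphrase describes the scope ordering *each lawyer* > *a choreographer*.
*each lawyer* sits in the matrix clause, not in the relative clause on *a choreographer*.
No island intervenes, so both surface and inverse scope are derivable.

Yes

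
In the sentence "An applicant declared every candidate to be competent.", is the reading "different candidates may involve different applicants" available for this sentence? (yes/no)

That reading corresponds to *every candidate* > *an applicant*.
This is an ECM construction: *every candidate* is the infinitival subject, Case-marked by the matrix verb, and the infinitive is transparent for QR.
No island intervenes, so both surface and inverse scope are derivable.

Yes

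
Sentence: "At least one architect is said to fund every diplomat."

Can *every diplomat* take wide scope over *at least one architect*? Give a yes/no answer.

Yes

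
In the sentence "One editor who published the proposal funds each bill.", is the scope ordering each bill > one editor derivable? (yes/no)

Yes

*each bill* sits in the matrix clause, not in the relative clause on *one editor*.
No island intervenes, so both surface and inverse scope are derivable.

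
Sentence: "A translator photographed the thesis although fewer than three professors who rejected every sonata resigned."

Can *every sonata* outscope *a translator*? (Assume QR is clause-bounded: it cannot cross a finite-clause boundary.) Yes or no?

No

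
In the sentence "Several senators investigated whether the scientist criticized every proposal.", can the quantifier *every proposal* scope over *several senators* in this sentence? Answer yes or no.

*every proposal* occurs within the embedded question *whether the scientist criticized every proposal*.
QR across an interrogative CP boundary is ruled out as a wh-island violation.
Hence only narrow scope for *every proposal* (under *several senators*) survives.

No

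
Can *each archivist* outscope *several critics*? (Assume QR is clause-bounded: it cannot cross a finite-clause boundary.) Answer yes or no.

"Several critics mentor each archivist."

Yes

*each archivist* and *several critics* are in the same minimal clause.
With no island boundary between them, the object can take inverse scope over the subject via ordinary QR within the clause.
The sentence is scopally ambiguous between *several critics* > *each archivist* and *each archivist* > *several critics*.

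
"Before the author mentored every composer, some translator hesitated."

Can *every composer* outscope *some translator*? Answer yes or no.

The target quantifier *every composer* is part of the adjunct clause *before the author mentored every composer*.
Adjuncts are opaque for quantifier raising; a quantifier in an adjunct stays inside it.
*every composer* > *some translator* would require crossing that boundary, which is illicit.

No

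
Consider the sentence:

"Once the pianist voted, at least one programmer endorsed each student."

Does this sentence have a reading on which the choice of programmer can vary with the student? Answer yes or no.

That reading corresponds to *each student* > *at least one programmer*.
The adjunct clause does not contain *each student*, which is the matrix object.
Since no island is crossed, the inverse ordering is licensed alongside surface scope.

Yes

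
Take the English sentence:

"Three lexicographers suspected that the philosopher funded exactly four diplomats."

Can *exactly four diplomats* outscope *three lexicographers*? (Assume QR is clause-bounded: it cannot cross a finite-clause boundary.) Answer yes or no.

No

*exactly four diplomats* occurs within the finite complement clause *that the philosopher funded exactly four diplomats*.
QR is clause-bounded, so the finite complement is a scope island for the embedded quantifier.
*exactly four diplomats* is confined to the island and cannot take scope over *three lexicographers*.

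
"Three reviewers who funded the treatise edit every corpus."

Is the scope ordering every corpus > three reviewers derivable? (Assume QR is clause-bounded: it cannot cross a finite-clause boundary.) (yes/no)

*every corpus* is a matrix argument; only *three reviewers* is modified by the relative clause *who funded the treatise*, so the RC island is irrelevant to the target quantifier.
Nothing blocks QR of the lower DP to a position above the higher one, so inverse scope is available.

Yes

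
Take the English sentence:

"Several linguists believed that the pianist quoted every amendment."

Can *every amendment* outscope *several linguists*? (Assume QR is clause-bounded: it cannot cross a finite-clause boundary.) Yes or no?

No

Structurally, *every amendment* is inside the finite complement clause *that the pianist quoted every amendment*.
Finite CP is the ceiling for QR here, by assumption.
*every amendment* > *several linguists* would require crossing that boundary, which is illicit.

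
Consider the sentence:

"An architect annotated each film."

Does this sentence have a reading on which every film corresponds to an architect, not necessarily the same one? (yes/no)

The paraphrase describes the scope ordering *each film* > *an architect*.
Both DPs are arguments of the same predicate; there is no clause or island boundary between them.
With no island boundary between them, the object can take inverse scope over the subject via ordinary QR within the clause.

Yes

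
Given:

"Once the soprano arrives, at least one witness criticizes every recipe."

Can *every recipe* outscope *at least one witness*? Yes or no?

Yes

The adjunct island is irrelevant here — *every recipe* and *at least one witness* are both in the matrix clause.
No island intervenes, so both surface and inverse scope are derivable.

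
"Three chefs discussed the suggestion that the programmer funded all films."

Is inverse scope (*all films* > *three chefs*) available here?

No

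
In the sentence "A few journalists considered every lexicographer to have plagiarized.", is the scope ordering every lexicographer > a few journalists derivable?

Yes

The ECM infinitive is scope-transparent — *every lexicographer* is free to raise above *a few journalists*.
Since no island is crossed, the inverse ordering is licensed alongside surface scope.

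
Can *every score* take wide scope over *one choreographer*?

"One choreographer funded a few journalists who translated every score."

No

*every score* occurs within the relative clause *who translated every score* modifying *a few journalists*.
Relative clauses are scope islands: a quantifier cannot QR out of a relative clause to take scope in the matrix clause.
The inverse ordering *every score* > *one choreographer* is therefore underivable.
(Only the surface reading survives: one fixed choreographer with respect to all the relevant scores.)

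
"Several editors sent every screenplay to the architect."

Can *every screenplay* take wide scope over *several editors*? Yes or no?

*every screenplay* and *several editors* are in the same minimal clause.
Nothing blocks QR of the lower DP to a position above the higher one, so inverse scope is available.

Yes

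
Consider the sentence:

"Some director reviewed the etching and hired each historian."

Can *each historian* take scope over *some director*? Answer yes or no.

No

*each historian* sits inside one conjunct of the coordinate structure (*hired each historian*).
QR out of a conjunct would have to apply non-ATB, which the CSC forbids.
There is no licit LF on which *each historian* c-commands *some director*.
(Only the surface reading survives: one fixed director with respect to all the relevant historians.)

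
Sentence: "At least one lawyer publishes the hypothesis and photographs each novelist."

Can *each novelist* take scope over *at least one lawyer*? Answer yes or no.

No

*each novelist* occurs within one conjunct of the coordinate structure (*photographs each novelist*).
QR out of a conjunct would have to apply non-ATB, which the CSC forbids.
So the wide-scope reading for *each novelist* is blocked.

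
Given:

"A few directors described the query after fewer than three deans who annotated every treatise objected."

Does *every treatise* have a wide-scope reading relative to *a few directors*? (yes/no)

No

*every treatise* occurs within the relative clause *who annotated every treatise*, which is itself inside the adjunct *after fewer than three deans who annotated every treatise objected*.
Two island boundaries intervene — the relative clause and the adjunct. Either alone would block QR.
*every treatise* is confined to the island and cannot take scope over *a few directors*.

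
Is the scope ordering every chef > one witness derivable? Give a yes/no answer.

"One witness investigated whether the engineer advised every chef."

No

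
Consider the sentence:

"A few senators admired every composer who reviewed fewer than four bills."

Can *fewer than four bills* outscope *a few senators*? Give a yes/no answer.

*fewer than four bills* occurs within the relative clause *who reviewed fewer than four bills* modifying *every composer*.
QR out of a relative clause is ruled out by the relative-clause island constraint.
So the wide-scope reading for *fewer than four bills* is blocked.

No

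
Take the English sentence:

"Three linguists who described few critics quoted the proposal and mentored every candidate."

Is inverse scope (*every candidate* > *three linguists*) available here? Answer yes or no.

*every candidate* occurs within one conjunct of the coordinate structure (*mentored every candidate*).
QR out of a conjunct would have to apply non-ATB, which the CSC forbids.
*every candidate* > *three linguists* would require crossing that boundary, which is illicit.

No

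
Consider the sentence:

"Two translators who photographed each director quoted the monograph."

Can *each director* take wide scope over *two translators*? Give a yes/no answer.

No

The DP *each director* is contained in the relative clause *who photographed each director*.
A relative clause is a scope island — quantifier raising cannot cross its boundary.
*each director* > *two translators* would require crossing that boundary, which is illicit.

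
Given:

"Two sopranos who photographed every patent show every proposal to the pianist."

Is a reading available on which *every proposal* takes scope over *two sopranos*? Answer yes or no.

Yes

The RC *who photographed every patent* is an island, but *every proposal* is not inside it — it is the matrix object, a clausemate of *two sopranos*.
Nothing blocks QR of the lower DP to a position above the higher one, so inverse scope is available.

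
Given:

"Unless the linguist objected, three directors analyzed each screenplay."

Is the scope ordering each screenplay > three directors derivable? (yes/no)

The adjunct clause does not contain *each screenplay*, which is the matrix object.
Ordinary QR to a clause-peripheral position gives the wide-scope LF for the lower DP.

Yes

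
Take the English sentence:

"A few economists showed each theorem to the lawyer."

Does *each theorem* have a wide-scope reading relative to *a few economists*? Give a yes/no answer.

Both DPs are arguments of the same predicate; there is no clause or island boundary between them.
Nothing blocks QR of the lower DP to a position above the higher one, so inverse scope is available.

Yes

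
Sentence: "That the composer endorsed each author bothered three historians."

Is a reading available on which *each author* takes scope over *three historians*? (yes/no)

No

*each author* occurs within the sentential subject *that the composer endorsed each author*.
The subject-island constraint blocks QR out of a clausal subject.
*each author* > *three historians* would require crossing that boundary, which is illicit.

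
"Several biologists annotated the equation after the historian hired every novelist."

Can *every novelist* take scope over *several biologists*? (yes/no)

No

Structurally, *every novelist* is inside the adjunct clause *after the historian hired every novelist*.
Adjuncts are opaque for quantifier raising; a quantifier in an adjunct stays inside it.
*every novelist* > *several biologists* would require crossing that boundary, which is illicit.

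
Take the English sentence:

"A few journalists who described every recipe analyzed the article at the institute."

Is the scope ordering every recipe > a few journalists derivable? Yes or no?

No

*every recipe* occurs within the relative clause *who described every recipe*.
Relative clauses block scope extraction: QR cannot target a position outside the modified NP.
So *every recipe* cannot raise high enough to outscope *a few journalists*; only the surface ordering *a few journalists* > *every recipe* is available.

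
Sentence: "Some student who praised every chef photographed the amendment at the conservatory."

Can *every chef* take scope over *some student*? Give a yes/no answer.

No

The DP *every chef* is contained in the relative clause *who praised every chef*.
Relative clauses block scope extraction: QR cannot target a position outside the modified NP.
Hence only narrow scope for *every chef* (under *some student*) survives.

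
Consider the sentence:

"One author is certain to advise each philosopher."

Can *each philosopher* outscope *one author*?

*each philosopher* is the object of the infinitival complement of a raising predicate; raising infinitives are transparent for QR, so the two DPs are in effect clausemates.
With no island boundary between them, the object can take inverse scope over the subject via ordinary QR within the clause.

Yes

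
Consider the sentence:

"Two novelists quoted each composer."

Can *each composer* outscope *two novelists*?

Yes

*two novelists* and *each composer* are co-arguments of the matrix verb, with nothing but a clause-internal boundary between them.
No island intervenes, so both surface and inverse scope are derivable.
Both orderings are possible: *two novelists* > *each composer* and *each composer* > *two novelists*.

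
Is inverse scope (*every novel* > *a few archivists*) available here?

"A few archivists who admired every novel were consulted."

No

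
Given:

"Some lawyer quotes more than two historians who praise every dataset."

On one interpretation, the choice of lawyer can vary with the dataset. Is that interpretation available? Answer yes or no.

No

This is the *every dataset* > *some lawyer* reading.
Structurally, *every dataset* is inside the relative clause *who praise every dataset* modifying *more than two historians*.
The relative clause forms an island for QR, so the quantifier is confined to the head noun's restrictor.
The inverse ordering *every dataset* > *some lawyer* is therefore underivable.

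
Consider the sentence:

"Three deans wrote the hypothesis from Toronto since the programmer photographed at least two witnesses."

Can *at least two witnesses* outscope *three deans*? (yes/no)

No

The DP *at least two witnesses* is contained in the adjunct clause *since the programmer photographed at least two witnesses*.
Adverbial clauses are not L-marked, so they are barriers for QR — the quantifier cannot escape the adjunct.
*at least two witnesses* is confined to the island and cannot take scope over *three deans*.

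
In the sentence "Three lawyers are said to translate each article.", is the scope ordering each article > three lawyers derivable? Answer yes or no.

Yes

The matrix predicate is a raising verb, whose infinitival complement is not a scope island — *each article* can QR into the matrix clause.
Nothing blocks QR of the lower DP to a position above the higher one, so inverse scope is available.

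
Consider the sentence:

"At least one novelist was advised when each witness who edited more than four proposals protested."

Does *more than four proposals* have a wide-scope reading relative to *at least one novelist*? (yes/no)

No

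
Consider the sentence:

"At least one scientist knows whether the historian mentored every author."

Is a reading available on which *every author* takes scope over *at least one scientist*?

Structurally, *every author* is inside the embedded question *whether the historian mentored every author*.
Embedded questions are wh-islands: a quantifier inside an indirect question cannot QR into the matrix clause.
*every author* is confined to the island and cannot take scope over *at least one scientist*.

No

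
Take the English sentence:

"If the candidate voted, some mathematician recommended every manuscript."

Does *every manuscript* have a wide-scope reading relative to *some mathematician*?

Yes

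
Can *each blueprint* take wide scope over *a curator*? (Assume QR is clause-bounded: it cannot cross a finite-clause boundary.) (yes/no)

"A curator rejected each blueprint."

*each blueprint* and *a curator* are in the same minimal clause.
Clause-internal QR can adjoin the lower DP above the subject, yielding the inverse reading.

Yes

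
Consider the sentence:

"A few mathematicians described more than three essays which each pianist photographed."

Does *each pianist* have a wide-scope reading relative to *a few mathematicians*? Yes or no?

*each pianist* is embedded in the relative clause *which each pianist photographed* modifying *more than three essays*.
Quantifiers inside a relative clause are trapped there; the RC boundary blocks QR.
The inverse ordering *each pianist* > *a few mathematicians* is therefore underivable.

No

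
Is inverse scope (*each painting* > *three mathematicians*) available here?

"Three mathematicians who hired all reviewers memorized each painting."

Yes

The RC *who hired all reviewers* is an island, but *each painting* is not inside it — it is the matrix object, a clausemate of *three mathematicians*.
No island intervenes, so both surface and inverse scope are derivable.
So *each painting* > *three mathematicians* is among the available readings.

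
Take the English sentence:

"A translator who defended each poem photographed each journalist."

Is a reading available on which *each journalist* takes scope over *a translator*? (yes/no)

Yes

The RC *who defended each poem* is an island, but *each journalist* is not inside it — it is the matrix object, a clausemate of *a translator*.
With no island boundary between them, the object can take inverse scope over the subject via ordinary QR within the clause.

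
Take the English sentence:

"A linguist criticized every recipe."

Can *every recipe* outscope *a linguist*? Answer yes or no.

Yes

Both DPs are arguments of the same predicate; there is no clause or island boundary between them.
Clause-internal QR can adjoin the lower DP above the subject, yielding the inverse reading.
The sentence is scopally ambiguous between *a linguist* > *every recipe* and *every recipe* > *a linguist*.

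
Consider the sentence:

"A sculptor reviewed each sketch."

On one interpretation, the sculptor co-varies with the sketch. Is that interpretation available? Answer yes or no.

The paraphrase describes the scope ordering *each sketch* > *a sculptor*.
*each sketch* is the matrix object and *a sculptor* the matrix subject; the two are clausemates.
Nothing blocks QR of the lower DP to a position above the higher one, so inverse scope is available.
The sentence is scopally ambiguous between *a sculptor* > *each sketch* and *each sketch* > *a sculptor*.

Yes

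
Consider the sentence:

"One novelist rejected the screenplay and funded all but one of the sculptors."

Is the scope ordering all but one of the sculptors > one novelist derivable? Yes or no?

No

*all but one of the sculptors* sits inside one conjunct of the coordinate structure (*funded all but one of the sculptors*).
A quantifier cannot raise out of one conjunct of a coordination across the whole coordinate structure — the CSC applies to QR.
The inverse ordering *all but one of the sculptors* > *one novelist* is therefore underivable.
(Only the surface reading survives: one fixed novelist with respect to all the relevant sculptors.)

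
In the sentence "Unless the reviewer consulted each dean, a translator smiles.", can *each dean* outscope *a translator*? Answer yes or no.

No

*each dean* occurs within the adjunct clause *unless the reviewer consulted each dean*.
Adverbial clauses are not L-marked, so they are barriers for QR — the quantifier cannot escape the adjunct.
There is no licit LF on which *each dean* c-commands *a translator*.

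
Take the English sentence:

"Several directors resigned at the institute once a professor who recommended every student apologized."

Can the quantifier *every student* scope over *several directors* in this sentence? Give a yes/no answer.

The DP *every student* is contained in the relative clause *who recommended every student*, which is itself inside the adjunct *once a professor who recommended every student apologized*.
Nested islands: the RC island is itself inside an adjunct island, so wide scope is doubly excluded.
So the wide-scope reading for *every student* is blocked.

No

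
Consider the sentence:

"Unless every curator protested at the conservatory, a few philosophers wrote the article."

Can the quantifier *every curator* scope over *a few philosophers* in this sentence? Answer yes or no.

No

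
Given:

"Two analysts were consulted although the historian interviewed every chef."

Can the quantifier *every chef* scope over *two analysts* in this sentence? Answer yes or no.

No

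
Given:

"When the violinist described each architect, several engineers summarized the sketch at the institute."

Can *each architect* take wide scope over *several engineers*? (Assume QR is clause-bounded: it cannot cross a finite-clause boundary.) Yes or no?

No

*each architect* occurs within the adjunct clause *when the violinist described each architect*.
Since the clause is an adjunct (not a complement), the Adjunct Condition blocks QR across its edge.
*each architect* is confined to the island and cannot take scope over *several engineers*.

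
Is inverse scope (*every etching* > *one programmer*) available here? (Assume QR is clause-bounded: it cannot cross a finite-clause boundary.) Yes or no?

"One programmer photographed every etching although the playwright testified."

The adjunct island is irrelevant here — *every etching* and *one programmer* are both in the matrix clause.
With no island boundary between them, the object can take inverse scope over the subject via ordinary QR within the clause.

Yes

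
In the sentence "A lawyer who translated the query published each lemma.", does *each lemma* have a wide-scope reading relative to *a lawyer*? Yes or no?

Yes

Although the sentence contains a relative clause (*who translated the query*), *each lemma* is outside it, in the matrix VP.
Since no island is crossed, the inverse ordering is licensed alongside surface scope.
The sentence is scopally ambiguous between *a lawyer* > *each lemma* and *each lemma* > *a lawyer*.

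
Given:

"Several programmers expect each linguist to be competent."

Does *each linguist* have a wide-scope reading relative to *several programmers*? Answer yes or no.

Yes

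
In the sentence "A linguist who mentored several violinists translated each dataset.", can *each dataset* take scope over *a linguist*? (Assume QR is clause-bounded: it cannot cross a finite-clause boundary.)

The relative clause *who mentored several violinists* modifies *a linguist*, but *each dataset* is not inside that relative clause — it is an argument of the matrix verb.
No island intervenes, so both surface and inverse scope are derivable.
So *each dataset* > *a linguist* is among the available readings.

Yes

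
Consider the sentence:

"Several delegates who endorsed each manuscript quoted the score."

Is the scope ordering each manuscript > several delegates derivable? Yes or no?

*each manuscript* sits inside the relative clause *who endorsed each manuscript*.
The relative clause forms an island for QR, so the quantifier is confined to the head noun's restrictor.
So *each manuscript* cannot raise high enough to outscope *several delegates*; only the surface ordering *several delegates* > *each manuscript* is available.

No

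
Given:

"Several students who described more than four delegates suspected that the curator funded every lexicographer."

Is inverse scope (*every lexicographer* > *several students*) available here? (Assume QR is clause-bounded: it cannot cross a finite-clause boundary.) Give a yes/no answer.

The target quantifier *every lexicographer* is part of the finite complement clause *that the curator funded every lexicographer*.
With QR restricted to its own tensed clause, the embedded quantifier cannot reach a matrix scope position.
So *every lexicographer* cannot raise to a position above *several students*.

No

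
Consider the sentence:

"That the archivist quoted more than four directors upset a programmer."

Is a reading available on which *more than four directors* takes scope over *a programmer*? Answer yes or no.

The DP *more than four directors* is contained in the sentential subject *that the archivist quoted more than four directors*.
Subjects — clausal subjects included — are islands for extraction, and QR is no exception.
There is no licit LF on which *more than four directors* c-commands *a programmer*.

No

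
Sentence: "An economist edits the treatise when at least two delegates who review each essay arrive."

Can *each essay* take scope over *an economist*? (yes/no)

The target quantifier *each essay* is part of the relative clause *who review each essay*, which is itself inside the adjunct *when at least two delegates who review each essay arrive*.
Two island boundaries intervene — the relative clause and the adjunct. Either alone would block QR.
Hence only narrow scope for *each essay* (under *an economist*) survives.

No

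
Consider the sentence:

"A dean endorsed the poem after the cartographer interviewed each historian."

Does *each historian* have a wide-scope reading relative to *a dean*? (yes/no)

Structurally, *each historian* is inside the adjunct clause *after the cartographer interviewed each historian*.
The adjunct-island constraint bars QR out of an adverbial clause.
So *each historian* cannot raise to a position above *a dean*.
(Only the surface reading survives: one fixed dean with respect to all the relevant historians.)

No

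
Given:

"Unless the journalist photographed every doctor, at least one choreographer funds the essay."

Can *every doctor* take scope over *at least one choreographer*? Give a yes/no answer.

No

*every doctor* occurs within the adjunct clause *unless the journalist photographed every doctor*.
The adjunct-island constraint bars QR out of an adverbial clause.
*every doctor* is confined to the island and cannot take scope over *at least one choreographer*.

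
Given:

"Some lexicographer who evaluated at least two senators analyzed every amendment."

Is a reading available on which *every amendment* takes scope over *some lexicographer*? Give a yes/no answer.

*every amendment* is a matrix argument; only *some lexicographer* is modified by the relative clause *who evaluated at least two senators*, so the RC island is irrelevant to the target quantifier.
Clause-internal QR can adjoin the lower DP above the subject, yielding the inverse reading.

Yes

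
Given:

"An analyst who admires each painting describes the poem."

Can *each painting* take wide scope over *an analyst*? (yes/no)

*each painting* is embedded in the relative clause *who admires each painting*.
Relative clauses block scope extraction: QR cannot target a position outside the modified NP.
*each painting* > *an analyst* would require crossing that boundary, which is illicit.

No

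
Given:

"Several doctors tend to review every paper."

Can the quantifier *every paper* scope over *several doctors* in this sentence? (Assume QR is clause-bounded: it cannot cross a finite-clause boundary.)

Raising constructions are monoclausal for scope purposes; *every paper* is not separated from *several doctors* by any island.
Since no island is crossed, the inverse ordering is licensed alongside surface scope.

Yes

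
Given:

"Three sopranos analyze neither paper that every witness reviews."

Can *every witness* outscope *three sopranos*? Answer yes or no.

*every witness* occurs within the relative clause *that every witness reviews* modifying *neither paper*.
Relative clauses are scope islands: a quantifier cannot QR out of a relative clause to take scope in the matrix clause.
So the wide-scope reading for *every witness* is blocked.

No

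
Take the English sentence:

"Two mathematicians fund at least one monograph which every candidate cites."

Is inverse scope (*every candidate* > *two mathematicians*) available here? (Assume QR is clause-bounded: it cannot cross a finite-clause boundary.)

No

The DP *every candidate* is contained in the relative clause *which every candidate cites* modifying *at least one monograph*.
QR out of a relative clause is ruled out by the relative-clause island constraint.
So *every candidate* cannot raise high enough to outscope *two mathematicians*; only the surface ordering *two mathematicians* > *every candidate* is available.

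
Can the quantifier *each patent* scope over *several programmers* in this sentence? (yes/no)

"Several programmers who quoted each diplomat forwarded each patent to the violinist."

Yes

The RC *who quoted each diplomat* is an island, but *each patent* is not inside it — it is the matrix object, a clausemate of *several programmers*.
Nothing blocks QR of the lower DP to a position above the higher one, so inverse scope is available.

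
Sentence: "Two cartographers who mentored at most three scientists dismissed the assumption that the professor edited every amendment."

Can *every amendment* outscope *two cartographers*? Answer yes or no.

No

The DP *every amendment* is contained in the complex NP *the assumption that the professor edited every amendment*.
A that-clause complement to a noun is an island; QR cannot cross the NP boundary.
Hence only narrow scope for *every amendment* (under *two cartographers*) survives.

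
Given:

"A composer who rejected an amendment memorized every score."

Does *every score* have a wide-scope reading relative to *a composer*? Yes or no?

*every score* is a matrix argument; only *a composer* is modified by the relative clause *who rejected an amendment*, so the RC island is irrelevant to the target quantifier.
Clause-internal QR can adjoin the lower DP above the subject, yielding the inverse reading.

Yes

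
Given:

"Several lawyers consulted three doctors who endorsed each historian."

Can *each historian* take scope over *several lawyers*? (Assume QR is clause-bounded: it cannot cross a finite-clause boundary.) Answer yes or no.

No

*each historian* occurs within the relative clause *who endorsed each historian* modifying *three doctors*.
A relative clause is a scope island — quantifier raising cannot cross its boundary.
So *each historian* cannot raise to a position above *several lawyers*.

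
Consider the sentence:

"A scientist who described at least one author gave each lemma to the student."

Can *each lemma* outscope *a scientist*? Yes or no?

Yes

Although the sentence contains a relative clause (*who described at least one author*), *each lemma* is outside it, in the matrix VP.
Nothing blocks QR of the lower DP to a position above the higher one, so inverse scope is available.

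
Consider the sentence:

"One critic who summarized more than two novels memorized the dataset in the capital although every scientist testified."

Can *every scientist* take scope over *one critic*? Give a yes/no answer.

Structurally, *every scientist* is inside the adjunct clause *although every scientist testified*.
Adverbial clauses are not L-marked, so they are barriers for QR — the quantifier cannot escape the adjunct.
So the wide-scope reading for *every scientist* is blocked.

No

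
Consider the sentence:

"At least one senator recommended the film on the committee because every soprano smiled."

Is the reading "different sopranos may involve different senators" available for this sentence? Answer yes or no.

This is the *every soprano* > *at least one senator* reading.
*every soprano* sits inside the adjunct clause *because every soprano smiled*.
The adjunct-island constraint bars QR out of an adverbial clause.
Hence only narrow scope for *every soprano* (under *at least one senator*) survives.
(Only the surface reading survives: one fixed senator with respect to all the relevant sopranos.)

No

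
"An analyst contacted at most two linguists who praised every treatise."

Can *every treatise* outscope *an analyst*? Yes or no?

No

Structurally, *every treatise* is inside the relative clause *who praised every treatise* modifying *at most two linguists*.
Relative clauses block scope extraction: QR cannot target a position outside the modified NP.
There is no licit LF on which *every treatise* c-commands *an analyst*.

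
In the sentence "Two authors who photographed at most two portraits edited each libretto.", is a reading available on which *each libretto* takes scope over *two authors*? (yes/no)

*each libretto* sits in the matrix clause, not in the relative clause on *two authors*.
Since no island is crossed, the inverse ordering is licensed alongside surface scope.
The sentence is scopally ambiguous between *two authors* > *each libretto* and *each libretto* > *two authors*.

Yes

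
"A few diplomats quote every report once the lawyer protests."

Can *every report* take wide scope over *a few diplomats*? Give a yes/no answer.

Yes

Although there is an adjunct clause, *every report* is in the main clause, not inside the adjunct.
Clause-internal QR can adjoin the lower DP above the subject, yielding the inverse reading.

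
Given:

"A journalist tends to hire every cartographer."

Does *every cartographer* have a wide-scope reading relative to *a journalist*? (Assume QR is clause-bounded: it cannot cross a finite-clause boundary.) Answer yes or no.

*every cartographer* is the object of the infinitival complement of a raising predicate; raising infinitives are transparent for QR, so the two DPs are in effect clausemates.
Since no island is crossed, the inverse ordering is licensed alongside surface scope.

Yes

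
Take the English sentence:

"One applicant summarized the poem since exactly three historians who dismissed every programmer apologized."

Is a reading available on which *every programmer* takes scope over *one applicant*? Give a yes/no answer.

The target quantifier *every programmer* is part of the relative clause *who dismissed every programmer*, which is itself inside the adjunct *since exactly three historians who dismissed every programmer apologized*.
The quantifier would have to escape first the RC and then the adjunct — two independent island violations.
The inverse ordering *every programmer* > *one applicant* is therefore underivable.

No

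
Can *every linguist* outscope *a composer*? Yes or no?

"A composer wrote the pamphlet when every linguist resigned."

Structurally, *every linguist* is inside the adjunct clause *when every linguist resigned*.
Adverbial clauses are not L-marked, so they are barriers for QR — the quantifier cannot escape the adjunct.
There is no licit LF on which *every linguist* c-commands *a composer*.

No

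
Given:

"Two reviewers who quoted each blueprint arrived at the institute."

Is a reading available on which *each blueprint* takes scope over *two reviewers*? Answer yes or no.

*each blueprint* is embedded in the relative clause *who quoted each blueprint*.
QR out of a relative clause is ruled out by the relative-clause island constraint.
So the wide-scope reading for *each blueprint* is blocked.

No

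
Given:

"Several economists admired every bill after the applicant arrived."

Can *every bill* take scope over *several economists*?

*every bill* is a matrix argument; the adjunct is an island but the target quantifier is outside it.
Since no island is crossed, the inverse ordering is licensed alongside surface scope.
So *every bill* > *several economists* is among the available readings.

Yes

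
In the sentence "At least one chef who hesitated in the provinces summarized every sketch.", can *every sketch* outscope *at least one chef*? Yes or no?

Yes

The RC *who hesitated in the provinces* is an island, but *every sketch* is not inside it — it is the matrix object, a clausemate of *at least one chef*.
With no island boundary between them, the object can take inverse scope over the subject via ordinary QR within the clause.
So *every sketch* > *at least one chef* is among the available readings.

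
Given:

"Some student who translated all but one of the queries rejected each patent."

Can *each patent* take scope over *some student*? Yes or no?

Yes

*each patent* is a matrix argument; only *some student* is modified by the relative clause *who translated all but one of the queries*, so the RC island is irrelevant to the target quantifier.
Since no island is crossed, the inverse ordering is licensed alongside surface scope.
So *each patent* > *some student* is among the available readings.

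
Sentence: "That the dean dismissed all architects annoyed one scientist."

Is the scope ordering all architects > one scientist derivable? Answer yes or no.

No

*all architects* is embedded in the sentential subject *that the dean dismissed all architects*.
Sentential subjects are islands: a quantifier inside the subject clause cannot raise over the matrix predicate.
So *all architects* cannot raise to a position above *one scientist*.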